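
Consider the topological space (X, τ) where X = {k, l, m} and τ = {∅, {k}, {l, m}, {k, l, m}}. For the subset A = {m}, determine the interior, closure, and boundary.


int(A) = ∅, cl(A) = {l, m}, ∂A = {l, m}.

Closed sets in (X, τ) are complements of opens:
  closed(X, τ) = {∅, {k}, {l, m}, {k, l, m}}.
int(A) = ⋃ {U ∈ τ : U ⊆ A}. Opens contained in A: ∅.
Taking the union of these: int(A) = ∅.
cl(A) = ⋂ {C closed : A ⊆ C}. Closed sets containing A: {l, m}, {k, l, m}.
Intersecting these: cl(A) = {l, m}.
∂A = cl(A) ∖ int(A) = {l, m} ∖ ∅ = {l, m}.


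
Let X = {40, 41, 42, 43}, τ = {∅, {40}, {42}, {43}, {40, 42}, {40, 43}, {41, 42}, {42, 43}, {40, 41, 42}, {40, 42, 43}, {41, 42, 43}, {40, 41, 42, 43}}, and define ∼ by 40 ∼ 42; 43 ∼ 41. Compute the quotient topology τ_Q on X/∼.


X/∼ = {[40=42], [41=43]}; |τ_Q| = 3.

Equivalence classes: [40=42], [41=43].
Quotient map π: X → X/∼ sends 40 ↦ [40=42], 41 ↦ [41=43], 42 ↦ [40=42], 43 ↦ [41=43].
For each subset V ⊆ X/∼, compute π^{-1}(V) ⊆ X and check whether π^{-1}(V) ∈ τ. V is open in τ_Q iff π^{-1}(V) ∈ τ.
  V = {}: π^{-1}(V) = ∅ ∈ τ ✓.
  V = {[40=42]}: π^{-1}(V) = {40, 42} ∈ τ ✓.
  V = {[41=43]}: π^{-1}(V) = {41, 43} ∉ τ ✗.
  V = {[40=42], [41=43]}: π^{-1}(V) = {40, 41, 42, 43} ∈ τ ✓.
Open sets in the quotient: τ_Q = {{}, {[40=42]}, {[40=42], [41=43]}} (3 elements).


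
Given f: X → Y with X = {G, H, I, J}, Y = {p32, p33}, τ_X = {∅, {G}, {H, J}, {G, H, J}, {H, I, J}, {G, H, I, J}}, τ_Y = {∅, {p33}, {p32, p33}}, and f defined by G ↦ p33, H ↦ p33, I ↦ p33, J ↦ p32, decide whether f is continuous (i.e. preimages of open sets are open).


f is NOT continuous.

Compute f^{-1}(U) for each U ∈ τ_Y:
  U = ∅: f^{-1}(U) = ∅ ∈ τ_X ✓.
  U = {p33}: f^{-1}(U) = {G, H, I} ∉ τ_X ✗.
  U = {p32, p33}: f^{-1}(U) = {G, H, I, J} ∈ τ_X ✓.
Found U = {p33} with f^{-1}(U) = {G, H, I} not in τ_X. Therefore f is NOT continuous.


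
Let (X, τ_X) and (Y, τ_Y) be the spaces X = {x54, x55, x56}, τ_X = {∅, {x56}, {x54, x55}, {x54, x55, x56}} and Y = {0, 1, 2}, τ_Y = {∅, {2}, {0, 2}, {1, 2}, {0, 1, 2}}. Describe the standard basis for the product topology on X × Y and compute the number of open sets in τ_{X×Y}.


Basis B = {∅ × ∅, {x56} × {2}, {x54, x55} × {2}, {x56} × {0, 2}, {x56} × {1, 2}, {x54, x55, x56} × {2}, {x56} × {0, 1, 2}, {x54, x55} × {0, 2}, {x54, x55} × {1, 2}, {x54, x55} × {0, 1, 2}, {x54, x55, x56} × {0, 2}, {x54, x55, x56} × {1, 2}, {x54, x55, x56} × {0, 1, 2}}; |τ_{X×Y}| = 25.

Enumerate products U × V with U ∈ τ_X, V ∈ τ_Y (deduplicated):
  ∅ × ∅ = {} (∅)
  {x56} × {2} = {(x56,2)}
  {x54, x55} × {2} = {(x54,2), (x55,2)}
  {x56} × {0, 2} = {(x56,0), (x56,2)}
  {x56} × {1, 2} = {(x56,1), (x56,2)}
  {x54, x55, x56} × {2} = {(x54,2), (x55,2), (x56,2)}
  {x56} × {0, 1, 2} = {(x56,0), (x56,1), (x56,2)}
  {x54, x55} × {0, 2} = {(x54,0), (x54,2), (x55,0), (x55,2)}
  {x54, x55} × {1, 2} = {(x54,1), (x54,2), (x55,1), (x55,2)}
  {x54, x55} × {0, 1, 2} = {(x54,0), (x54,1), (x54,2), (x55,0), (x55,1), (x55,2)}
  {x54, x55, x56} × {0, 2} = {(x54,0), (x54,2), (x55,0), (x55,2), (x56,0), (x56,2)}
  {x54, x55, x56} × {1, 2} = {(x54,1), (x54,2), (x55,1), (x55,2), (x56,1), (x56,2)}
  {x54, x55, x56} × {0, 1, 2} = {(x54,0), (x54,1), (x54,2), (x55,0), (x55,1), (x55,2), (x56,0), (x56,1), (x56,2)}
These 13 distinct sets form the basis B.
Close under arbitrary unions to get τ_{X×Y}; counting gives |τ_{X×Y}| = 25.


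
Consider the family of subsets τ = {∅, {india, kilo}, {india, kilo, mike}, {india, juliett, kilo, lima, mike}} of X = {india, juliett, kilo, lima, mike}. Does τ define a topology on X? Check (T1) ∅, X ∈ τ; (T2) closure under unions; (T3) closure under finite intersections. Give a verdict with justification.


τ IS a topology on X.

Axiom (T1): ∅ ∈ τ? Yes; X ∈ τ? Yes.
Axiom (T2/T3): check pairwise unions and intersections of members of τ.
All pairwise intersections and unions checked — each lies in τ. Therefore τ satisfies (T1), (T2), (T3): it IS a topology on X.


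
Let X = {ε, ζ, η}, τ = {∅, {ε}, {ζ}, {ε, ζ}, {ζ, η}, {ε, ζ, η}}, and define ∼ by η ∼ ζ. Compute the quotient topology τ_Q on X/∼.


X/∼ = {[ε], [ζ=η]}; |τ_Q| = 4.

Equivalence classes: [ε], [ζ=η].
Quotient map π: X → X/∼ sends ε ↦ [ε], ζ ↦ [ζ=η], η ↦ [ζ=η].
For each subset V ⊆ X/∼, compute π^{-1}(V) ⊆ X and check whether π^{-1}(V) ∈ τ. V is open in τ_Q iff π^{-1}(V) ∈ τ.
  V = {}: π^{-1}(V) = ∅ ∈ τ ✓.
  V = {[ε]}: π^{-1}(V) = {ε} ∈ τ ✓.
  V = {[ζ=η]}: π^{-1}(V) = {ζ, η} ∈ τ ✓.
  V = {[ε], [ζ=η]}: π^{-1}(V) = {ε, ζ, η} ∈ τ ✓.
Open sets in the quotient: τ_Q = {{}, {[ε]}, {[ζ=η]}, {[ε], [ζ=η]}} (4 elements).


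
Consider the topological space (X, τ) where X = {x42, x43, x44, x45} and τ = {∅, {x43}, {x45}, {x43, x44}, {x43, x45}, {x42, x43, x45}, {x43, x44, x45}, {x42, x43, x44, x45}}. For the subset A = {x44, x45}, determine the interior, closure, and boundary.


int(A) = {x45}, cl(A) = {x42, x44, x45}, ∂A = {x42, x44}.

Closed sets in (X, τ) are complements of opens:
  closed(X, τ) = {∅, {x42}, {x44}, {x42, x44}, {x42, x45}, {x42, x43, x44}, {x42, x44, x45}, {x42, x43, x44, x45}}.
int(A) = ⋃ {U ∈ τ : U ⊆ A}. Opens contained in A: ∅, {x45}.
Taking the union of these: int(A) = {x45}.
cl(A) = ⋂ {C closed : A ⊆ C}. Closed sets containing A: {x42, x44, x45}, {x42, x43, x44, x45}.
Intersecting these: cl(A) = {x42, x44, x45}.
∂A = cl(A) ∖ int(A) = {x42, x44, x45} ∖ {x45} = {x42, x44}.


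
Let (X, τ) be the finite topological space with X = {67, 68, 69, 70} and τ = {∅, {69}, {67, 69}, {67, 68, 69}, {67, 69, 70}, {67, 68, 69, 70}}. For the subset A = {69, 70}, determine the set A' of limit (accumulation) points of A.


A' = {67, 68, 70}

For each x ∈ X, list the open sets U ∈ τ with x ∈ U, then check whether U ∩ (A ∖ {x}) ≠ ∅ for every such U.
  x = 67: opens ∋ x are {67, 69}, {67, 68, 69}, {67, 69, 70}, {67, 68, 69, 70}; each meets A ∖ {67}, so x IS a limit point.
  x = 68: opens ∋ x are {67, 68, 69}, {67, 68, 69, 70}; each meets A ∖ {68}, so x IS a limit point.
  x = 69: open {69} ∋ x has {69} ∩ (A ∖ {69}) = ∅, so x is NOT a limit point.
  x = 70: opens ∋ x are {67, 69, 70}, {67, 68, 69, 70}; each meets A ∖ {70}, so x IS a limit point.
Collecting: A' = {67, 68, 70}.


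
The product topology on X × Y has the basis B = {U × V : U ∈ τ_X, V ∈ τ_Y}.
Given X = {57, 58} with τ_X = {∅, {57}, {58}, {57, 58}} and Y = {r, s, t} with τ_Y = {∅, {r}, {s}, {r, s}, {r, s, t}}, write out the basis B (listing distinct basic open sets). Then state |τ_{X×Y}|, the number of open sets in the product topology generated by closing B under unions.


Basis B = {∅ × ∅, {57} × {r}, {57} × {s}, {58} × {r}, {58} × {s}, {57} × {r, s}, {57, 58} × {r}, {57, 58} × {s}, {58} × {r, s}, {57} × {r, s, t}, {58} × {r, s, t}, {57, 58} × {r, s}, {57, 58} × {r, s, t}}; |τ_{X×Y}| = 25.

Enumerate products U × V with U ∈ τ_X, V ∈ τ_Y (deduplicated):
  ∅ × ∅ = {} (∅)
  {57} × {r} = {(57,r)}
  {57} × {s} = {(57,s)}
  {58} × {r} = {(58,r)}
  {58} × {s} = {(58,s)}
  {57} × {r, s} = {(57,r), (57,s)}
  {57, 58} × {r} = {(57,r), (58,r)}
  {57, 58} × {s} = {(57,s), (58,s)}
  {58} × {r, s} = {(58,r), (58,s)}
  {57} × {r, s, t} = {(57,r), (57,s), (57,t)}
  {58} × {r, s, t} = {(58,r), (58,s), (58,t)}
  {57, 58} × {r, s} = {(57,r), (57,s), (58,r), (58,s)}
  {57, 58} × {r, s, t} = {(57,r), (57,s), (57,t), (58,r), (58,s), (58,t)}
These 13 distinct sets form the basis B.
Close under arbitrary unions to get τ_{X×Y}; counting gives |τ_{X×Y}| = 25.


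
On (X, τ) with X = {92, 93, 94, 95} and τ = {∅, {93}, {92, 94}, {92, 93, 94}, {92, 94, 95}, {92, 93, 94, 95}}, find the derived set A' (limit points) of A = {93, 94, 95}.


A' = {92, 95}

For each x ∈ X, list the open sets U ∈ τ with x ∈ U, then check whether U ∩ (A ∖ {x}) ≠ ∅ for every such U.
  x = 92: opens ∋ x are {92, 94}, {92, 93, 94}, {92, 94, 95}, {92, 93, 94, 95}; each meets A ∖ {92}, so x IS a limit point.
  x = 93: open {93} ∋ x has {93} ∩ (A ∖ {93}) = ∅, so x is NOT a limit point.
  x = 94: open {92, 94} ∋ x has {92, 94} ∩ (A ∖ {94}) = ∅, so x is NOT a limit point.
  x = 95: opens ∋ x are {92, 94, 95}, {92, 93, 94, 95}; each meets A ∖ {95}, so x IS a limit point.
Collecting: A' = {92, 95}.


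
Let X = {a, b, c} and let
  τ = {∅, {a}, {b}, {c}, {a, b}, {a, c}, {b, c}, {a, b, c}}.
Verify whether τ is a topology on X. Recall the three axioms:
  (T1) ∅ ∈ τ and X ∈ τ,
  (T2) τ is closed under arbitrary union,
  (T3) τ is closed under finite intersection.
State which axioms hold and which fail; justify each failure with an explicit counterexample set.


τ IS a topology on X.

Axiom (T1): ∅ ∈ τ? Yes; X ∈ τ? Yes.
Axiom (T2/T3): check pairwise unions and intersections of members of τ.
All pairwise intersections and unions checked — each lies in τ. Therefore τ satisfies (T1), (T2), (T3): it IS a topology on X.


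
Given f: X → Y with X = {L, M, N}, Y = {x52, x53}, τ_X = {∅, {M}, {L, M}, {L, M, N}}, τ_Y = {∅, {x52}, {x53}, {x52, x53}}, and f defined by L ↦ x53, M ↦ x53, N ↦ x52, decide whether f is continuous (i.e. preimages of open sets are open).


f is NOT continuous.

Compute f^{-1}(U) for each U ∈ τ_Y:
  U = ∅: f^{-1}(U) = ∅ ∈ τ_X ✓.
  U = {x52}: f^{-1}(U) = {N} ∉ τ_X ✗.
  U = {x53}: f^{-1}(U) = {L, M} ∈ τ_X ✓.
  U = {x52, x53}: f^{-1}(U) = {L, M, N} ∈ τ_X ✓.
Found U = {x52} with f^{-1}(U) = {N} not in τ_X. Therefore f is NOT continuous.


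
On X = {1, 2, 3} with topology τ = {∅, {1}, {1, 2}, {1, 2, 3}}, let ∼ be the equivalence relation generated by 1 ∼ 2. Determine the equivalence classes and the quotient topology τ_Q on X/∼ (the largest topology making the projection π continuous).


X/∼ = {[1=2], [3]}; |τ_Q| = 3.

Equivalence classes: [1=2], [3].
Quotient map π: X → X/∼ sends 1 ↦ [1=2], 2 ↦ [1=2], 3 ↦ [3].
For each subset V ⊆ X/∼, compute π^{-1}(V) ⊆ X and check whether π^{-1}(V) ∈ τ. V is open in τ_Q iff π^{-1}(V) ∈ τ.
  V = {}: π^{-1}(V) = ∅ ∈ τ ✓.
  V = {[1=2]}: π^{-1}(V) = {1, 2} ∈ τ ✓.
  V = {[3]}: π^{-1}(V) = {3} ∉ τ ✗.
  V = {[1=2], [3]}: π^{-1}(V) = {1, 2, 3} ∈ τ ✓.
Open sets in the quotient: τ_Q = {{}, {[1=2]}, {[1=2], [3]}} (3 elements).


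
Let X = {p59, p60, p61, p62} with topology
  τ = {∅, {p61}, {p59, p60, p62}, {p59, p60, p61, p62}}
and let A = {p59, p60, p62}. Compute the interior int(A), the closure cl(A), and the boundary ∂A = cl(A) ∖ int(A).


int(A) = {p59, p60, p62}, cl(A) = {p59, p60, p62}, ∂A = ∅.

Closed sets in (X, τ) are complements of opens:
  closed(X, τ) = {∅, {p61}, {p59, p60, p62}, {p59, p60, p61, p62}}.
int(A) = ⋃ {U ∈ τ : U ⊆ A}. Opens contained in A: ∅, {p59, p60, p62}.
Taking the union of these: int(A) = {p59, p60, p62}.
cl(A) = ⋂ {C closed : A ⊆ C}. Closed sets containing A: {p59, p60, p62}, {p59, p60, p61, p62}.
Intersecting these: cl(A) = {p59, p60, p62}.
∂A = cl(A) ∖ int(A) = {p59, p60, p62} ∖ {p59, p60, p62} = ∅.


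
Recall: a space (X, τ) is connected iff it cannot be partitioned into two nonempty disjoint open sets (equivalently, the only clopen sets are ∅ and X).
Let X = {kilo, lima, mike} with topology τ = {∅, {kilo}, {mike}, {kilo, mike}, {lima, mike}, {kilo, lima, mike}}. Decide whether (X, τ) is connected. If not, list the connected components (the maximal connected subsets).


(X, τ) is disconnected; components = [{kilo}, {lima, mike}].

Find clopen sets (U ∈ τ with X ∖ U ∈ τ):
  U = ∅, X ∖ U = {kilo, lima, mike} — both open, so U is clopen.
  U = {kilo}, X ∖ U = {lima, mike} — both open, so U is clopen.
  U = {lima, mike}, X ∖ U = {kilo} — both open, so U is clopen.
  U = {kilo, lima, mike}, X ∖ U = ∅ — both open, so U is clopen.
Nontrivial clopen(s) exist: e.g. {lima, mike}. So (X, τ) is disconnected.
Compute connected components by grouping points that agree on all clopens:
  component: {kilo}
  component: {lima, mike}


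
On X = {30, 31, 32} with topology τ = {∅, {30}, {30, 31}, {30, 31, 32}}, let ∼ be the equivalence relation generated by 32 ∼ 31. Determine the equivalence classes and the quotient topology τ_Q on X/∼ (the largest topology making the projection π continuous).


X/∼ = {[30], [31=32]}; |τ_Q| = 3.

Equivalence classes: [30], [31=32].
Quotient map π: X → X/∼ sends 30 ↦ [30], 31 ↦ [31=32], 32 ↦ [31=32].
For each subset V ⊆ X/∼, compute π^{-1}(V) ⊆ X and check whether π^{-1}(V) ∈ τ. V is open in τ_Q iff π^{-1}(V) ∈ τ.
  V = {}: π^{-1}(V) = ∅ ∈ τ ✓.
  V = {[30]}: π^{-1}(V) = {30} ∈ τ ✓.
  V = {[31=32]}: π^{-1}(V) = {31, 32} ∉ τ ✗.
  V = {[30], [31=32]}: π^{-1}(V) = {30, 31, 32} ∈ τ ✓.
Open sets in the quotient: τ_Q = {{}, {[30]}, {[30], [31=32]}} (3 elements).


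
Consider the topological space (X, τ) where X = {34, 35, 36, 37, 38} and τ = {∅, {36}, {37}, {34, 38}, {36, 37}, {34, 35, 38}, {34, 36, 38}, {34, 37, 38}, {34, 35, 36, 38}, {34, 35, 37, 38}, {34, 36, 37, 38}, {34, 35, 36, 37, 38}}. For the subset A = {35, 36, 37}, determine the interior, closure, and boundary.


int(A) = {36, 37}, cl(A) = {35, 36, 37}, ∂A = {35}.

Closed sets in (X, τ) are complements of opens:
  closed(X, τ) = {∅, {35}, {36}, {37}, {35, 36}, {35, 37}, {36, 37}, {34, 35, 38}, {35, 36, 37}, {34, 35, 36, 38}, {34, 35, 37, 38}, {34, 35, 36, 37, 38}}.
int(A) = ⋃ {U ∈ τ : U ⊆ A}. Opens contained in A: ∅, {36}, {37}, {36, 37}.
Taking the union of these: int(A) = {36, 37}.
cl(A) = ⋂ {C closed : A ⊆ C}. Closed sets containing A: {35, 36, 37}, {34, 35, 36, 37, 38}.
Intersecting these: cl(A) = {35, 36, 37}.
∂A = cl(A) ∖ int(A) = {35, 36, 37} ∖ {36, 37} = {35}.


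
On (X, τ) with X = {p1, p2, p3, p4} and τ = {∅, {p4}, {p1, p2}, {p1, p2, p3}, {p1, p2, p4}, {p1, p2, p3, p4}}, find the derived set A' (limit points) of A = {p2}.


A' = {p1, p3}

For each x ∈ X, list the open sets U ∈ τ with x ∈ U, then check whether U ∩ (A ∖ {x}) ≠ ∅ for every such U.
  x = p1: opens ∋ x are {p1, p2}, {p1, p2, p3}, {p1, p2, p4}, {p1, p2, p3, p4}; each meets A ∖ {p1}, so x IS a limit point.
  x = p2: open {p1, p2} ∋ x has {p1, p2} ∩ (A ∖ {p2}) = ∅, so x is NOT a limit point.
  x = p3: opens ∋ x are {p1, p2, p3}, {p1, p2, p3, p4}; each meets A ∖ {p3}, so x IS a limit point.
  x = p4: open {p4} ∋ x has {p4} ∩ (A ∖ {p4}) = ∅, so x is NOT a limit point.
Collecting: A' = {p1, p3}.


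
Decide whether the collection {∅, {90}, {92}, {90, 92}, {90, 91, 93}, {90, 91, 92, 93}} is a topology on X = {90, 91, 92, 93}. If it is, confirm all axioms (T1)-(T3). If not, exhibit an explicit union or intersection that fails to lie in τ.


τ IS a topology on X.

Axiom (T1): ∅ ∈ τ? Yes; X ∈ τ? Yes.
Axiom (T2/T3): check pairwise unions and intersections of members of τ.
All pairwise intersections and unions checked — each lies in τ. Therefore τ satisfies (T1), (T2), (T3): it IS a topology on X.


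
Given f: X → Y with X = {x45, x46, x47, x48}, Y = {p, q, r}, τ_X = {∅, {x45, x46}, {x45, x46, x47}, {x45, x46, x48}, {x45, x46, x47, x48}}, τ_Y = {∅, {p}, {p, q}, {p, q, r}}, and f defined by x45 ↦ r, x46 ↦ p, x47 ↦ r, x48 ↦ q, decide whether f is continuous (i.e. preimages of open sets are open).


f is NOT continuous.

Compute f^{-1}(U) for each U ∈ τ_Y:
  U = ∅: f^{-1}(U) = ∅ ∈ τ_X ✓.
  U = {p}: f^{-1}(U) = {x46} ∉ τ_X ✗.
  U = {p, q}: f^{-1}(U) = {x46, x48} ∉ τ_X ✗.
  U = {p, q, r}: f^{-1}(U) = {x45, x46, x47, x48} ∈ τ_X ✓.
Found U = {p} with f^{-1}(U) = {x46} not in τ_X. Therefore f is NOT continuous.


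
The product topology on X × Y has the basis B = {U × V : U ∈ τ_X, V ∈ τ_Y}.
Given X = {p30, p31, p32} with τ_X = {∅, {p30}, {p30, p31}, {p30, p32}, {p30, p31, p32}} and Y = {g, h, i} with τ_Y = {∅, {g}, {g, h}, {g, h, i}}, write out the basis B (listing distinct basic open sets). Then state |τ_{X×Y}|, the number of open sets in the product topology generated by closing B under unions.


Basis B = {∅ × ∅, {p30} × {g}, {p30} × {g, h}, {p30, p31} × {g}, {p30, p32} × {g}, {p30} × {g, h, i}, {p30, p31, p32} × {g}, {p30, p31} × {g, h}, {p30, p32} × {g, h}, {p30, p31} × {g, h, i}, {p30, p32} × {g, h, i}, {p30, p31, p32} × {g, h}, {p30, p31, p32} × {g, h, i}}; |τ_{X×Y}| = 30.

Enumerate products U × V with U ∈ τ_X, V ∈ τ_Y (deduplicated):
  ∅ × ∅ = {} (∅)
  {p30} × {g} = {(p30,g)}
  {p30} × {g, h} = {(p30,g), (p30,h)}
  {p30, p31} × {g} = {(p30,g), (p31,g)}
  {p30, p32} × {g} = {(p30,g), (p32,g)}
  {p30} × {g, h, i} = {(p30,g), (p30,h), (p30,i)}
  {p30, p31, p32} × {g} = {(p30,g), (p31,g), (p32,g)}
  {p30, p31} × {g, h} = {(p30,g), (p30,h), (p31,g), (p31,h)}
  {p30, p32} × {g, h} = {(p30,g), (p30,h), (p32,g), (p32,h)}
  {p30, p31} × {g, h, i} = {(p30,g), (p30,h), (p30,i), (p31,g), (p31,h), (p31,i)}
  {p30, p32} × {g, h, i} = {(p30,g), (p30,h), (p30,i), (p32,g), (p32,h), (p32,i)}
  {p30, p31, p32} × {g, h} = {(p30,g), (p30,h), (p31,g), (p31,h), (p32,g), (p32,h)}
  {p30, p31, p32} × {g, h, i} = {(p30,g), (p30,h), (p30,i), (p31,g), (p31,h), (p31,i), (p32,g), (p32,h), (p32,i)}
These 13 distinct sets form the basis B.
Close under arbitrary unions to get τ_{X×Y}; counting gives |τ_{X×Y}| = 30.


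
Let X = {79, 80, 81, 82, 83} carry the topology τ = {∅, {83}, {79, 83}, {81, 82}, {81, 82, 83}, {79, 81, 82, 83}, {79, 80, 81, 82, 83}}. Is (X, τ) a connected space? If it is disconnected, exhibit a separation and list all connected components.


(X, τ) is connected.

Find clopen sets (U ∈ τ with X ∖ U ∈ τ):
  U = ∅, X ∖ U = {79, 80, 81, 82, 83} — both open, so U is clopen.
  U = {79, 80, 81, 82, 83}, X ∖ U = ∅ — both open, so U is clopen.
Only trivial clopens (∅ and X) exist, so (X, τ) is connected.
Compute connected components by grouping points that agree on all clopens:
  component: {79, 80, 81, 82, 83}


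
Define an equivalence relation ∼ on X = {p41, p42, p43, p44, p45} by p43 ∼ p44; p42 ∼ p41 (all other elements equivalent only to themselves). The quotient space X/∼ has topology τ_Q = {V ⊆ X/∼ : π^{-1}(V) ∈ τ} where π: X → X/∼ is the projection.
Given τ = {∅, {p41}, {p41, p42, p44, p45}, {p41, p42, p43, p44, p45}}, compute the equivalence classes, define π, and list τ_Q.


X/∼ = {[p41=p42], [p43=p44], [p45]}; |τ_Q| = 2.

Equivalence classes: [p41=p42], [p43=p44], [p45].
Quotient map π: X → X/∼ sends p41 ↦ [p41=p42], p42 ↦ [p41=p42], p43 ↦ [p43=p44], p44 ↦ [p43=p44], p45 ↦ [p45].
For each subset V ⊆ X/∼, compute π^{-1}(V) ⊆ X and check whether π^{-1}(V) ∈ τ. V is open in τ_Q iff π^{-1}(V) ∈ τ.
  V = {}: π^{-1}(V) = ∅ ∈ τ ✓.
  V = {[p41=p42]}: π^{-1}(V) = {p41, p42} ∉ τ ✗.
  V = {[p43=p44]}: π^{-1}(V) = {p43, p44} ∉ τ ✗.
  V = {[p41=p42], [p43=p44]}: π^{-1}(V) = {p41, p42, p43, p44} ∉ τ ✗.
  V = {[p45]}: π^{-1}(V) = {p45} ∉ τ ✗.
  V = {[p41=p42], [p45]}: π^{-1}(V) = {p41, p42, p45} ∉ τ ✗.
  V = {[p43=p44], [p45]}: π^{-1}(V) = {p43, p44, p45} ∉ τ ✗.
  V = {[p41=p42], [p43=p44], [p45]}: π^{-1}(V) = {p41, p42, p43, p44, p45} ∈ τ ✓.
Open sets in the quotient: τ_Q = {{}, {[p41=p42], [p43=p44], [p45]}} (2 elements).


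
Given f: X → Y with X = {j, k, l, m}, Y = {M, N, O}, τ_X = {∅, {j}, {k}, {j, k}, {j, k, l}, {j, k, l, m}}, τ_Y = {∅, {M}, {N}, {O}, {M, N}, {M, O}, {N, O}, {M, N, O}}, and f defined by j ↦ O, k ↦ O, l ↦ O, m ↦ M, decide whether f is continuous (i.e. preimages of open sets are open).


f is NOT continuous.

Compute f^{-1}(U) for each U ∈ τ_Y:
  U = ∅: f^{-1}(U) = ∅ ∈ τ_X ✓.
  U = {M}: f^{-1}(U) = {m} ∉ τ_X ✗.
  U = {N}: f^{-1}(U) = ∅ ∈ τ_X ✓.
  U = {O}: f^{-1}(U) = {j, k, l} ∈ τ_X ✓.
  U = {M, N}: f^{-1}(U) = {m} ∉ τ_X ✗.
  U = {M, O}: f^{-1}(U) = {j, k, l, m} ∈ τ_X ✓.
  U = {N, O}: f^{-1}(U) = {j, k, l} ∈ τ_X ✓.
  U = {M, N, O}: f^{-1}(U) = {j, k, l, m} ∈ τ_X ✓.
Found U = {M} with f^{-1}(U) = {m} not in τ_X. Therefore f is NOT continuous.


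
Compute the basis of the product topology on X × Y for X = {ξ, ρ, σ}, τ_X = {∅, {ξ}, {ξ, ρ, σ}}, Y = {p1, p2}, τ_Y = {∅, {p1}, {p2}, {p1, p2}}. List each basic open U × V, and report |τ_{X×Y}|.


Basis B = {∅ × ∅, {ξ} × {p1}, {ξ} × {p2}, {ξ} × {p1, p2}, {ξ, ρ, σ} × {p1}, {ξ, ρ, σ} × {p2}, {ξ, ρ, σ} × {p1, p2}}; |τ_{X×Y}| = 9.

Enumerate products U × V with U ∈ τ_X, V ∈ τ_Y (deduplicated):
  ∅ × ∅ = {} (∅)
  {ξ} × {p1} = {(ξ,p1)}
  {ξ} × {p2} = {(ξ,p2)}
  {ξ} × {p1, p2} = {(ξ,p1), (ξ,p2)}
  {ξ, ρ, σ} × {p1} = {(ξ,p1), (ρ,p1), (σ,p1)}
  {ξ, ρ, σ} × {p2} = {(ξ,p2), (ρ,p2), (σ,p2)}
  {ξ, ρ, σ} × {p1, p2} = {(ξ,p1), (ξ,p2), (ρ,p1), (ρ,p2), (σ,p1), (σ,p2)}
These 7 distinct sets form the basis B.
Close under arbitrary unions to get τ_{X×Y}; counting gives |τ_{X×Y}| = 9.


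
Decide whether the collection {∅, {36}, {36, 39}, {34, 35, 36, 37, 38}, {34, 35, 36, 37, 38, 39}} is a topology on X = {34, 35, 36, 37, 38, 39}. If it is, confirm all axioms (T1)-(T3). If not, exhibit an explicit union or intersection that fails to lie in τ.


τ IS a topology on X.

Axiom (T1): ∅ ∈ τ? Yes; X ∈ τ? Yes.
Axiom (T2/T3): check pairwise unions and intersections of members of τ.
All pairwise intersections and unions checked — each lies in τ. Therefore τ satisfies (T1), (T2), (T3): it IS a topology on X.


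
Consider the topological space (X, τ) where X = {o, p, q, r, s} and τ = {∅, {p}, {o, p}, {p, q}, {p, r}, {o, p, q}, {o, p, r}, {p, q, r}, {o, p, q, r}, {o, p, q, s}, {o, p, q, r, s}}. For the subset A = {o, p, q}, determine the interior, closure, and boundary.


int(A) = {o, p, q}, cl(A) = {o, p, q, r, s}, ∂A = {r, s}.

Closed sets in (X, τ) are complements of opens:
  closed(X, τ) = {∅, {r}, {s}, {o, s}, {q, s}, {r, s}, {o, q, s}, {o, r, s}, {q, r, s}, {o, q, r, s}, {o, p, q, r, s}}.
int(A) = ⋃ {U ∈ τ : U ⊆ A}. Opens contained in A: ∅, {p}, {o, p}, {p, q}, {o, p, q}.
Taking the union of these: int(A) = {o, p, q}.
cl(A) = ⋂ {C closed : A ⊆ C}. Closed sets containing A: {o, p, q, r, s}.
Intersecting these: cl(A) = {o, p, q, r, s}.
∂A = cl(A) ∖ int(A) = {o, p, q, r, s} ∖ {o, p, q} = {r, s}.


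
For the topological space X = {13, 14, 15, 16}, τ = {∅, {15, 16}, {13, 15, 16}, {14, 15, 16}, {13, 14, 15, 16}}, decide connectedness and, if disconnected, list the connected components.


(X, τ) is connected.

Find clopen sets (U ∈ τ with X ∖ U ∈ τ):
  U = ∅, X ∖ U = {13, 14, 15, 16} — both open, so U is clopen.
  U = {13, 14, 15, 16}, X ∖ U = ∅ — both open, so U is clopen.
Only trivial clopens (∅ and X) exist, so (X, τ) is connected.
Compute connected components by grouping points that agree on all clopens:
  component: {13, 14, 15, 16}


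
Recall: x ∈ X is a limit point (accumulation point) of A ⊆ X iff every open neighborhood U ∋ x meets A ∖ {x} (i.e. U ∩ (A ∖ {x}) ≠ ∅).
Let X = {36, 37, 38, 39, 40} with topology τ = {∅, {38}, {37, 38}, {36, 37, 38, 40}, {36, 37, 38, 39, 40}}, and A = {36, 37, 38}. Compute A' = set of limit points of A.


A' = {36, 37, 39, 40}

For each x ∈ X, list the open sets U ∈ τ with x ∈ U, then check whether U ∩ (A ∖ {x}) ≠ ∅ for every such U.
  x = 36: opens ∋ x are {36, 37, 38, 40}, {36, 37, 38, 39, 40}; each meets A ∖ {36}, so x IS a limit point.
  x = 37: opens ∋ x are {37, 38}, {36, 37, 38, 40}, {36, 37, 38, 39, 40}; each meets A ∖ {37}, so x IS a limit point.
  x = 38: open {38} ∋ x has {38} ∩ (A ∖ {38}) = ∅, so x is NOT a limit point.
  x = 39: opens ∋ x are {36, 37, 38, 39, 40}; each meets A ∖ {39}, so x IS a limit point.
  x = 40: opens ∋ x are {36, 37, 38, 40}, {36, 37, 38, 39, 40}; each meets A ∖ {40}, so x IS a limit point.
Collecting: A' = {36, 37, 39, 40}.


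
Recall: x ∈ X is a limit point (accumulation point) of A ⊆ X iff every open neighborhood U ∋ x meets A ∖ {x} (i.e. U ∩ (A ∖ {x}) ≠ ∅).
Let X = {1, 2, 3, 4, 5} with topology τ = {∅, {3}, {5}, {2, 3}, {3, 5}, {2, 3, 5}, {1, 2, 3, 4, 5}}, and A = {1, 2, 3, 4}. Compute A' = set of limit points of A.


A' = {1, 2, 4}

For each x ∈ X, list the open sets U ∈ τ with x ∈ U, then check whether U ∩ (A ∖ {x}) ≠ ∅ for every such U.
  x = 1: opens ∋ x are {1, 2, 3, 4, 5}; each meets A ∖ {1}, so x IS a limit point.
  x = 2: opens ∋ x are {2, 3}, {2, 3, 5}, {1, 2, 3, 4, 5}; each meets A ∖ {2}, so x IS a limit point.
  x = 3: open {3} ∋ x has {3} ∩ (A ∖ {3}) = ∅, so x is NOT a limit point.
  x = 4: opens ∋ x are {1, 2, 3, 4, 5}; each meets A ∖ {4}, so x IS a limit point.
  x = 5: open {5} ∋ x has {5} ∩ (A ∖ {5}) = ∅, so x is NOT a limit point.
Collecting: A' = {1, 2, 4}.


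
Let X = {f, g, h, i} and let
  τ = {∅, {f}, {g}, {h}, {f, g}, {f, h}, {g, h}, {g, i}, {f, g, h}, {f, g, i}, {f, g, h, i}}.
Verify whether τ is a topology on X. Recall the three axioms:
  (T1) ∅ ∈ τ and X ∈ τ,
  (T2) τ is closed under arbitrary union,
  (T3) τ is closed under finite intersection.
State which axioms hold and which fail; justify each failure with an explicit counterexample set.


τ is NOT a topology on X.

Axiom (T1): ∅ ∈ τ? Yes; X ∈ τ? Yes.
Axiom (T2/T3): check pairwise unions and intersections of members of τ.
Counterexample for (T2): {h} ∪ {g, i} = {g, h, i} ∉ τ. Therefore τ is NOT a topology.


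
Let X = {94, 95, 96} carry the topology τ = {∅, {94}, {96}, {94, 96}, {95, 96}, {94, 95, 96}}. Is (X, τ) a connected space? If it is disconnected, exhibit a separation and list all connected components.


(X, τ) is disconnected; components = [{94}, {95, 96}].

Find clopen sets (U ∈ τ with X ∖ U ∈ τ):
  U = ∅, X ∖ U = {94, 95, 96} — both open, so U is clopen.
  U = {94}, X ∖ U = {95, 96} — both open, so U is clopen.
  U = {95, 96}, X ∖ U = {94} — both open, so U is clopen.
  U = {94, 95, 96}, X ∖ U = ∅ — both open, so U is clopen.
Nontrivial clopen(s) exist: e.g. {95, 96}. So (X, τ) is disconnected.
Compute connected components by grouping points that agree on all clopens:
  component: {94}
  component: {95, 96}


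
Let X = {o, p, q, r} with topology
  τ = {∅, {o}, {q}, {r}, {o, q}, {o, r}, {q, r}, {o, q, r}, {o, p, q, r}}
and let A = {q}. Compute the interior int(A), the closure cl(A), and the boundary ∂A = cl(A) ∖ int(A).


int(A) = {q}, cl(A) = {p, q}, ∂A = {p}.

Closed sets in (X, τ) are complements of opens:
  closed(X, τ) = {∅, {p}, {o, p}, {p, q}, {p, r}, {o, p, q}, {o, p, r}, {p, q, r}, {o, p, q, r}}.
int(A) = ⋃ {U ∈ τ : U ⊆ A}. Opens contained in A: ∅, {q}.
Taking the union of these: int(A) = {q}.
cl(A) = ⋂ {C closed : A ⊆ C}. Closed sets containing A: {p, q}, {o, p, q}, {p, q, r}, {o, p, q, r}.
Intersecting these: cl(A) = {p, q}.
∂A = cl(A) ∖ int(A) = {p, q} ∖ {q} = {p}.


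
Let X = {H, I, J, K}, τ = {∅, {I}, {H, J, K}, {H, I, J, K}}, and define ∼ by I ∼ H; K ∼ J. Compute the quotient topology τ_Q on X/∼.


X/∼ = {[H=I], [J=K]}; |τ_Q| = 2.

Equivalence classes: [H=I], [J=K].
Quotient map π: X → X/∼ sends H ↦ [H=I], I ↦ [H=I], J ↦ [J=K], K ↦ [J=K].
For each subset V ⊆ X/∼, compute π^{-1}(V) ⊆ X and check whether π^{-1}(V) ∈ τ. V is open in τ_Q iff π^{-1}(V) ∈ τ.
  V = {}: π^{-1}(V) = ∅ ∈ τ ✓.
  V = {[H=I]}: π^{-1}(V) = {H, I} ∉ τ ✗.
  V = {[J=K]}: π^{-1}(V) = {J, K} ∉ τ ✗.
  V = {[H=I], [J=K]}: π^{-1}(V) = {H, I, J, K} ∈ τ ✓.
Open sets in the quotient: τ_Q = {{}, {[H=I], [J=K]}} (2 elements).


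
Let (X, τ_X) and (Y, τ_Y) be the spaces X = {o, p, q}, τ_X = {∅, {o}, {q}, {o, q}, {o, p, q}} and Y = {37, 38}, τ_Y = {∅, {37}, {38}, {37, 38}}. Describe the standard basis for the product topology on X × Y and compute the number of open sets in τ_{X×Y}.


Basis B = {∅ × ∅, {o} × {37}, {o} × {38}, {q} × {37}, {q} × {38}, {o} × {37, 38}, {o, q} × {37}, {o, q} × {38}, {q} × {37, 38}, {o, p, q} × {37}, {o, p, q} × {38}, {o, q} × {37, 38}, {o, p, q} × {37, 38}}; |τ_{X×Y}| = 25.

Enumerate products U × V with U ∈ τ_X, V ∈ τ_Y (deduplicated):
  ∅ × ∅ = {} (∅)
  {o} × {37} = {(o,37)}
  {o} × {38} = {(o,38)}
  {q} × {37} = {(q,37)}
  {q} × {38} = {(q,38)}
  {o} × {37, 38} = {(o,37), (o,38)}
  {o, q} × {37} = {(o,37), (q,37)}
  {o, q} × {38} = {(o,38), (q,38)}
  {q} × {37, 38} = {(q,37), (q,38)}
  {o, p, q} × {37} = {(o,37), (p,37), (q,37)}
  {o, p, q} × {38} = {(o,38), (p,38), (q,38)}
  {o, q} × {37, 38} = {(o,37), (o,38), (q,37), (q,38)}
  {o, p, q} × {37, 38} = {(o,37), (o,38), (p,37), (p,38), (q,37), (q,38)}
These 13 distinct sets form the basis B.
Close under arbitrary unions to get τ_{X×Y}; counting gives |τ_{X×Y}| = 25.


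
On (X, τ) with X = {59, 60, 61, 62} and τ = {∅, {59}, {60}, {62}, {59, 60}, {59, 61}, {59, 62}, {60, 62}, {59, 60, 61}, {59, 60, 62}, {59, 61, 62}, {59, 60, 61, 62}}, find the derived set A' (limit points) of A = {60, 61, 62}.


A' = ∅

For each x ∈ X, list the open sets U ∈ τ with x ∈ U, then check whether U ∩ (A ∖ {x}) ≠ ∅ for every such U.
  x = 59: open {59} ∋ x has {59} ∩ (A ∖ {59}) = ∅, so x is NOT a limit point.
  x = 60: open {60} ∋ x has {60} ∩ (A ∖ {60}) = ∅, so x is NOT a limit point.
  x = 61: open {59, 61} ∋ x has {59, 61} ∩ (A ∖ {61}) = ∅, so x is NOT a limit point.
  x = 62: open {62} ∋ x has {62} ∩ (A ∖ {62}) = ∅, so x is NOT a limit point.
Collecting: A' = ∅.


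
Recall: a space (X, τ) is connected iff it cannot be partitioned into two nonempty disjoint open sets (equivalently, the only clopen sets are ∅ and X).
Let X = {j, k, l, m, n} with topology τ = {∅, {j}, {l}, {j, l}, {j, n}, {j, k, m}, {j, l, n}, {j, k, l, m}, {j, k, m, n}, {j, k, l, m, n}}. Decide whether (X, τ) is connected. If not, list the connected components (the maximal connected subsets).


(X, τ) is disconnected; components = [{l}, {j, k, m, n}].

Find clopen sets (U ∈ τ with X ∖ U ∈ τ):
  U = ∅, X ∖ U = {j, k, l, m, n} — both open, so U is clopen.
  U = {l}, X ∖ U = {j, k, m, n} — both open, so U is clopen.
  U = {j, k, m, n}, X ∖ U = {l} — both open, so U is clopen.
  U = {j, k, l, m, n}, X ∖ U = ∅ — both open, so U is clopen.
Nontrivial clopen(s) exist: e.g. {l}. So (X, τ) is disconnected.
Compute connected components by grouping points that agree on all clopens:
  component: {l}
  component: {j, k, m, n}


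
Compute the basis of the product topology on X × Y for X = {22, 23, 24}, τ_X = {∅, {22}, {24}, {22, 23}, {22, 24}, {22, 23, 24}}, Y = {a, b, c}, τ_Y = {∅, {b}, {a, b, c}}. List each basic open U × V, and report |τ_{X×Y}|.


Basis B = {∅ × ∅, {22} × {b}, {24} × {b}, {22, 23} × {b}, {22, 24} × {b}, {22} × {a, b, c}, {22, 23, 24} × {b}, {24} × {a, b, c}, {22, 23} × {a, b, c}, {22, 24} × {a, b, c}, {22, 23, 24} × {a, b, c}}; |τ_{X×Y}| = 18.

Enumerate products U × V with U ∈ τ_X, V ∈ τ_Y (deduplicated):
  ∅ × ∅ = {} (∅)
  {22} × {b} = {(22,b)}
  {24} × {b} = {(24,b)}
  {22, 23} × {b} = {(22,b), (23,b)}
  {22, 24} × {b} = {(22,b), (24,b)}
  {22} × {a, b, c} = {(22,a), (22,b), (22,c)}
  {22, 23, 24} × {b} = {(22,b), (23,b), (24,b)}
  {24} × {a, b, c} = {(24,a), (24,b), (24,c)}
  {22, 23} × {a, b, c} = {(22,a), (22,b), (22,c), (23,a), (23,b), (23,c)}
  {22, 24} × {a, b, c} = {(22,a), (22,b), (22,c), (24,a), (24,b), (24,c)}
  {22, 23, 24} × {a, b, c} = {(22,a), (22,b), (22,c), (23,a), (23,b), (23,c), (24,a), (24,b), (24,c)}
These 11 distinct sets form the basis B.
Close under arbitrary unions to get τ_{X×Y}; counting gives |τ_{X×Y}| = 18.


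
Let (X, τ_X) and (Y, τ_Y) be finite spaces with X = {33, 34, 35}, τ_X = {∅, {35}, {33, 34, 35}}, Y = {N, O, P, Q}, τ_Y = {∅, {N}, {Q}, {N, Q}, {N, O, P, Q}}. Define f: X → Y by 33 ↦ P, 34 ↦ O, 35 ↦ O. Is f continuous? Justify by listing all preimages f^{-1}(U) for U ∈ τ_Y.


f IS continuous.

Compute f^{-1}(U) for each U ∈ τ_Y:
  U = ∅: f^{-1}(U) = ∅ ∈ τ_X ✓.
  U = {N}: f^{-1}(U) = ∅ ∈ τ_X ✓.
  U = {Q}: f^{-1}(U) = ∅ ∈ τ_X ✓.
  U = {N, Q}: f^{-1}(U) = ∅ ∈ τ_X ✓.
  U = {N, O, P, Q}: f^{-1}(U) = {33, 34, 35} ∈ τ_X ✓.
Every preimage lies in τ_X, so f IS continuous.


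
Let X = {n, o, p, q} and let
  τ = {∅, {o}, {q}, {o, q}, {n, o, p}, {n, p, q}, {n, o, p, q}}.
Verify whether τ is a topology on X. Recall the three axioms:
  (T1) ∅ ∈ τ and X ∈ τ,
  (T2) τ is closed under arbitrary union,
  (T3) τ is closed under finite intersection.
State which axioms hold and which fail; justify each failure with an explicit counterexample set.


τ is NOT a topology on X.

Axiom (T1): ∅ ∈ τ? Yes; X ∈ τ? Yes.
Axiom (T2/T3): check pairwise unions and intersections of members of τ.
Counterexample for (T3): {n, o, p} ∩ {n, p, q} = {n, p} ∉ τ. Therefore τ is NOT a topology.


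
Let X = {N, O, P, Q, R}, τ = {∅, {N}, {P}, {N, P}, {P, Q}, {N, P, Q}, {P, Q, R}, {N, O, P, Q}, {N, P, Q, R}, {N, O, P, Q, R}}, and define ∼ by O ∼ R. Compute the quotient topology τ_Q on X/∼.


X/∼ = {[N], [O=R], [P], [Q]}; |τ_Q| = 7.

Equivalence classes: [N], [O=R], [P], [Q].
Quotient map π: X → X/∼ sends N ↦ [N], O ↦ [O=R], P ↦ [P], Q ↦ [Q], R ↦ [O=R].
For each subset V ⊆ X/∼, compute π^{-1}(V) ⊆ X and check whether π^{-1}(V) ∈ τ. V is open in τ_Q iff π^{-1}(V) ∈ τ.
  V = {}: π^{-1}(V) = ∅ ∈ τ ✓.
  V = {[N]}: π^{-1}(V) = {N} ∈ τ ✓.
  V = {[O=R]}: π^{-1}(V) = {O, R} ∉ τ ✗.
  V = {[N], [O=R]}: π^{-1}(V) = {N, O, R} ∉ τ ✗.
  V = {[P]}: π^{-1}(V) = {P} ∈ τ ✓.
  V = {[N], [P]}: π^{-1}(V) = {N, P} ∈ τ ✓.
  V = {[O=R], [P]}: π^{-1}(V) = {O, P, R} ∉ τ ✗.
  V = {[N], [O=R], [P]}: π^{-1}(V) = {N, O, P, R} ∉ τ ✗.
  V = {[Q]}: π^{-1}(V) = {Q} ∉ τ ✗.
  V = {[N], [Q]}: π^{-1}(V) = {N, Q} ∉ τ ✗.
  V = {[O=R], [Q]}: π^{-1}(V) = {O, Q, R} ∉ τ ✗.
  V = {[N], [O=R], [Q]}: π^{-1}(V) = {N, O, Q, R} ∉ τ ✗.
  V = {[P], [Q]}: π^{-1}(V) = {P, Q} ∈ τ ✓.
  V = {[N], [P], [Q]}: π^{-1}(V) = {N, P, Q} ∈ τ ✓.
  V = {[O=R], [P], [Q]}: π^{-1}(V) = {O, P, Q, R} ∉ τ ✗.
  V = {[N], [O=R], [P], [Q]}: π^{-1}(V) = {N, O, P, Q, R} ∈ τ ✓.
Open sets in the quotient: τ_Q = {{}, {[N]}, {[P]}, {[N], [P]}, {[P], [Q]}, {[N], [P], [Q]}, {[N], [O=R], [P], [Q]}} (7 elements).


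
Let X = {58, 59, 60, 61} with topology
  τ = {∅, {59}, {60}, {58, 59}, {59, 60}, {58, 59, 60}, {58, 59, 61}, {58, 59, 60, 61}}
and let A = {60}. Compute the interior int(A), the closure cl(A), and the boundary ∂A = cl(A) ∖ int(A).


int(A) = {60}, cl(A) = {60}, ∂A = ∅.

Closed sets in (X, τ) are complements of opens:
  closed(X, τ) = {∅, {60}, {61}, {58, 61}, {60, 61}, {58, 59, 61}, {58, 60, 61}, {58, 59, 60, 61}}.
int(A) = ⋃ {U ∈ τ : U ⊆ A}. Opens contained in A: ∅, {60}.
Taking the union of these: int(A) = {60}.
cl(A) = ⋂ {C closed : A ⊆ C}. Closed sets containing A: {60}, {60, 61}, {58, 60, 61}, {58, 59, 60, 61}.
Intersecting these: cl(A) = {60}.
∂A = cl(A) ∖ int(A) = {60} ∖ {60} = ∅.


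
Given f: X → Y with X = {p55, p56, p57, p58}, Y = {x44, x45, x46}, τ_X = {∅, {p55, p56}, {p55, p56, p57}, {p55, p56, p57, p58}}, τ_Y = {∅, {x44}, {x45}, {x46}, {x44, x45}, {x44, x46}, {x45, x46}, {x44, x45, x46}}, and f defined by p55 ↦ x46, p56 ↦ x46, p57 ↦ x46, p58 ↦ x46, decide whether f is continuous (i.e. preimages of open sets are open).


f IS continuous.

Compute f^{-1}(U) for each U ∈ τ_Y:
  U = ∅: f^{-1}(U) = ∅ ∈ τ_X ✓.
  U = {x44}: f^{-1}(U) = ∅ ∈ τ_X ✓.
  U = {x45}: f^{-1}(U) = ∅ ∈ τ_X ✓.
  U = {x46}: f^{-1}(U) = {p55, p56, p57, p58} ∈ τ_X ✓.
  U = {x44, x45}: f^{-1}(U) = ∅ ∈ τ_X ✓.
  U = {x44, x46}: f^{-1}(U) = {p55, p56, p57, p58} ∈ τ_X ✓.
  U = {x45, x46}: f^{-1}(U) = {p55, p56, p57, p58} ∈ τ_X ✓.
  U = {x44, x45, x46}: f^{-1}(U) = {p55, p56, p57, p58} ∈ τ_X ✓.
Every preimage lies in τ_X, so f IS continuous.


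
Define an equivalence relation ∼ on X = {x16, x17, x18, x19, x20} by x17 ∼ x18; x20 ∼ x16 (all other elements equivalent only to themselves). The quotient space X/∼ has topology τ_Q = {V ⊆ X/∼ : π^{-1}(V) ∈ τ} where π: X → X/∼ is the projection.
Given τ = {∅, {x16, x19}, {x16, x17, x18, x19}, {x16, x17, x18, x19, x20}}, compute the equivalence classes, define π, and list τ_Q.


X/∼ = {[x16=x20], [x17=x18], [x19]}; |τ_Q| = 2.

Equivalence classes: [x16=x20], [x17=x18], [x19].
Quotient map π: X → X/∼ sends x16 ↦ [x16=x20], x17 ↦ [x17=x18], x18 ↦ [x17=x18], x19 ↦ [x19], x20 ↦ [x16=x20].
For each subset V ⊆ X/∼, compute π^{-1}(V) ⊆ X and check whether π^{-1}(V) ∈ τ. V is open in τ_Q iff π^{-1}(V) ∈ τ.
  V = {}: π^{-1}(V) = ∅ ∈ τ ✓.
  V = {[x16=x20]}: π^{-1}(V) = {x16, x20} ∉ τ ✗.
  V = {[x17=x18]}: π^{-1}(V) = {x17, x18} ∉ τ ✗.
  V = {[x16=x20], [x17=x18]}: π^{-1}(V) = {x16, x17, x18, x20} ∉ τ ✗.
  V = {[x19]}: π^{-1}(V) = {x19} ∉ τ ✗.
  V = {[x16=x20], [x19]}: π^{-1}(V) = {x16, x19, x20} ∉ τ ✗.
  V = {[x17=x18], [x19]}: π^{-1}(V) = {x17, x18, x19} ∉ τ ✗.
  V = {[x16=x20], [x17=x18], [x19]}: π^{-1}(V) = {x16, x17, x18, x19, x20} ∈ τ ✓.
Open sets in the quotient: τ_Q = {{}, {[x16=x20], [x17=x18], [x19]}} (2 elements).


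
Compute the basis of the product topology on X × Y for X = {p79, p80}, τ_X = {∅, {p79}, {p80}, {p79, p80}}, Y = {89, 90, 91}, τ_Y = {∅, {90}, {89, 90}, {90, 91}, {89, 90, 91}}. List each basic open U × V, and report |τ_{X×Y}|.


Basis B = {∅ × ∅, {p79} × {90}, {p80} × {90}, {p79} × {89, 90}, {p79} × {90, 91}, {p79, p80} × {90}, {p80} × {89, 90}, {p80} × {90, 91}, {p79} × {89, 90, 91}, {p80} × {89, 90, 91}, {p79, p80} × {89, 90}, {p79, p80} × {90, 91}, {p79, p80} × {89, 90, 91}}; |τ_{X×Y}| = 25.

Enumerate products U × V with U ∈ τ_X, V ∈ τ_Y (deduplicated):
  ∅ × ∅ = {} (∅)
  {p79} × {90} = {(p79,90)}
  {p80} × {90} = {(p80,90)}
  {p79} × {89, 90} = {(p79,89), (p79,90)}
  {p79} × {90, 91} = {(p79,90), (p79,91)}
  {p79, p80} × {90} = {(p79,90), (p80,90)}
  {p80} × {89, 90} = {(p80,89), (p80,90)}
  {p80} × {90, 91} = {(p80,90), (p80,91)}
  {p79} × {89, 90, 91} = {(p79,89), (p79,90), (p79,91)}
  {p80} × {89, 90, 91} = {(p80,89), (p80,90), (p80,91)}
  {p79, p80} × {89, 90} = {(p79,89), (p79,90), (p80,89), (p80,90)}
  {p79, p80} × {90, 91} = {(p79,90), (p79,91), (p80,90), (p80,91)}
  {p79, p80} × {89, 90, 91} = {(p79,89), (p79,90), (p79,91), (p80,89), (p80,90), (p80,91)}
These 13 distinct sets form the basis B.
Close under arbitrary unions to get τ_{X×Y}; counting gives |τ_{X×Y}| = 25.


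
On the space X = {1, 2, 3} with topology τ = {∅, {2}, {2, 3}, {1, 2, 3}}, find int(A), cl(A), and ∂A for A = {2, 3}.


int(A) = {2, 3}, cl(A) = {1, 2, 3}, ∂A = {1}.

Closed sets in (X, τ) are complements of opens:
  closed(X, τ) = {∅, {1}, {1, 3}, {1, 2, 3}}.
int(A) = ⋃ {U ∈ τ : U ⊆ A}. Opens contained in A: ∅, {2}, {2, 3}.
Taking the union of these: int(A) = {2, 3}.
cl(A) = ⋂ {C closed : A ⊆ C}. Closed sets containing A: {1, 2, 3}.
Intersecting these: cl(A) = {1, 2, 3}.
∂A = cl(A) ∖ int(A) = {1, 2, 3} ∖ {2, 3} = {1}.


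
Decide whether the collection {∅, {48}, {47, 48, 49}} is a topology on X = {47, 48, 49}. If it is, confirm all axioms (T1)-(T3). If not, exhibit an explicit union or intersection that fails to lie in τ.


τ IS a topology on X.

Axiom (T1): ∅ ∈ τ? Yes; X ∈ τ? Yes.
Axiom (T2/T3): check pairwise unions and intersections of members of τ.
All pairwise intersections and unions checked — each lies in τ. Therefore τ satisfies (T1), (T2), (T3): it IS a topology on X.
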